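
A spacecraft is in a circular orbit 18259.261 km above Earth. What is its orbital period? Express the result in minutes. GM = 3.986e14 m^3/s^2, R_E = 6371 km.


r = 24630.2610 km = 2.4630261e+07 m
T = 2*pi*sqrt(r^3/mu) = 2*pi*sqrt(1.4941942e+22 / 3.986e14)
T = 38469.3406 s = 641.1557 min

641.1557 minutes


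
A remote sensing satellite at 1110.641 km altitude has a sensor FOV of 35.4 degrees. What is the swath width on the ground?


FOV = 35.4 deg = 0.6178466 rad
swath = 2 * alt * tan(FOV/2) = 2 * 1110.641 * tan(0.3089233)
swath = 2 * 1110.641 * 0.3191407
swath = 708.9015 km

708.9015 km


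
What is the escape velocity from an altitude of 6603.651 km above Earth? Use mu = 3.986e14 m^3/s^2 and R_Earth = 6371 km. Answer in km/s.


r = 6371.0 + 6603.651 = 12974.6510 km = 1.2974651e+07 m
v_esc = sqrt(2*mu/r) = sqrt(2*3.986e14 / 1.2974651e+07)
v_esc = 7838.5513 m/s = 7.8386 km/s

7.8386 km/s


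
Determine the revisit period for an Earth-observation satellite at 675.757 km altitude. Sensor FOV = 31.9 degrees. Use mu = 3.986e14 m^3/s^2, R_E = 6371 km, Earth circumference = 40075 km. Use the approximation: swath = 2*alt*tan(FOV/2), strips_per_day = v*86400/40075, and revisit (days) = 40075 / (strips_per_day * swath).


swath = 2*675.757*tan(0.27838) = 386.2643 km
v = sqrt(mu/r) = 7520.9725 m/s = 7.5210 km/s
strips/day = v*86400/40075 = 7.5210*86400/40075 = 16.2149
coverage/day = strips * swath = 16.2149 * 386.2643 = 6263.2365 km
revisit = 40075 / 6263.2365 = 6.3984 days

6.3984 days


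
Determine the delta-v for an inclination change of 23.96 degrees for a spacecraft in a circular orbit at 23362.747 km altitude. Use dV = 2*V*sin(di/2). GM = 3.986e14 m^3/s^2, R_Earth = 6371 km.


r = 29733.7470 km = 2.9733747e+07 m
V = sqrt(mu/r) = 3661.3717 m/s
di = 23.96 deg = 0.4181809 rad
dV = 2*V*sin(di/2) = 2*3661.3717*sin(0.2090904)
dV = 1519.9836 m/s = 1.5200 km/s

1.5200 km/s


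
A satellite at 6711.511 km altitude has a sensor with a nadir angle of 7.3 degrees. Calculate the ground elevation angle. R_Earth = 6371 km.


r = R_E + alt = 13082.5110 km
Law of sines in the satellite / Earth-center / ground-point triangle:
  sin(nadir)/R_E = sin(90 + el)/r  =>  cos(el) = (r/R_E)*sin(nadir)
cos(el) = (13082.5110 / 6371.0000) * sin(7.3 deg) = 0.2609204
el = arccos(0.2609204) = 74.8753 deg
(Earth-central angle = 90 - nadir - el = 7.8247 deg)

74.8753 degrees


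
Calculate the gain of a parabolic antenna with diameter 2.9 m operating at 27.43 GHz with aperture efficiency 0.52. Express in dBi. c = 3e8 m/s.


lambda = c/f = 3e8 / 2.743e+10 = 0.01093693 m
G = eta*(pi*D/lambda)^2 = 0.52*(pi*2.9/0.01093693)^2
G = 360834.6131 (linear)
G = 10*log10(360834.6131) = 55.5731 dBi

55.5731 dBi


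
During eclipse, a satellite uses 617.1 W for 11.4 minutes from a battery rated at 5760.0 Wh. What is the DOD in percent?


E_used = P * t / 60 = 617.1 * 11.4 / 60 = 117.2490 Wh
DOD = E_used / E_total * 100 = 117.2490 / 5760.0 * 100
DOD = 2.0356 %

2.0356 %


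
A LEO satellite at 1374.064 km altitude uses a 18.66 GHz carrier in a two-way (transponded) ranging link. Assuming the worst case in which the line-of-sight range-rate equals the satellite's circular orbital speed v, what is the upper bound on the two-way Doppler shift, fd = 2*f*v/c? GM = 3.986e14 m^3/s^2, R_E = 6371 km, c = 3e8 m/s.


r = 7.745064e+06 m
v = sqrt(mu/r) = 7173.9136 m/s (worst-case radial velocity)
f = 18.66 GHz = 1.866e+10 Hz
fd = 2*f*v/c = 2*1.866e+10*7173.9136/3.0e+08
fd = 892434.8516 Hz

892434.8516 Hz


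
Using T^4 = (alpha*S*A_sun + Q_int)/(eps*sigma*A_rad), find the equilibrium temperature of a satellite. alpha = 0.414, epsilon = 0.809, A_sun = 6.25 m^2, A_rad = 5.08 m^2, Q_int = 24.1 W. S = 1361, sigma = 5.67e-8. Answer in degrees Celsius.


Numerator = alpha*S*A_sun + Q_int = 0.414*1361*6.25 + 24.1 = 3545.6875 W
Denominator = eps*sigma*A_rad = 0.809*5.67e-8*5.08 = 2.3302112e-07 W/K^4
T^4 = 1.5216163e+10 K^4
T = 351.2176 K = 78.0676 C

78.0676 degrees Celsius


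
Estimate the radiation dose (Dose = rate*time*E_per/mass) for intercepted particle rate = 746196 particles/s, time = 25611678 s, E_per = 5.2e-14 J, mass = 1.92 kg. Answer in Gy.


Total energy deposited = rate * time * E_per
  = 746196 * 25611678 * 5.2e-14 = 0.9937892 J
Dose = E_total / mass = 0.9937892 / 1.92
Dose = 0.5175986 Gy

0.5176 Gy


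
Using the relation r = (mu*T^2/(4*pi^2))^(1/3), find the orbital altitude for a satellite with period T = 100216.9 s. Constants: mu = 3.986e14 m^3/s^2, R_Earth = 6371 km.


T = 100216.9 s
r = (mu*T^2/(4*pi^2))^(1/3) = (3.986e14 * 100216.9^2 / (4*pi^2))^(1/3)
r = 4.6632263e+07 m = 46632.2634 km
alt = r - R_E = 46632.2634 - 6371 = 40261.2634 km

40261.2634 km


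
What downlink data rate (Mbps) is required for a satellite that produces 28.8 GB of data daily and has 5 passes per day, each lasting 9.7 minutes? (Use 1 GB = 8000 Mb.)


total contact time = 5 * 9.7 * 60 = 2910.0000 s
data = 28.8 GB = 230400.0000 Mb
rate = 230400.0000 / 2910.0000 = 79.1753 Mbps

79.1753 Mbps


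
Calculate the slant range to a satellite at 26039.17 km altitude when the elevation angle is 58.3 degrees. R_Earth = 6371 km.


h = 26039.17 km, el = 58.3 deg
d = -R_E*sin(el) + sqrt((R_E*sin(el))^2 + 2*R_E*h + h^2)
d = -6371.0000*sin(1.0175) + sqrt((6371.0000*0.8508111)^2 + 2*6371.0000*26039.17 + 26039.17^2)
d = 26816.2858 km

26816.2858 km


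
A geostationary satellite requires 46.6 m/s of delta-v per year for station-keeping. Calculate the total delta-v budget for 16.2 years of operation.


dV = rate * years = 46.6 * 16.2
dV = 754.9200 m/s

754.9200 m/s


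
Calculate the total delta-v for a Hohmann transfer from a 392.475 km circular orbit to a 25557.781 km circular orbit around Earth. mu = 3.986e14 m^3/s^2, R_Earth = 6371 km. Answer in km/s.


r1 = 6763.4750 km = 6.763475e+06 m
r2 = 31928.7810 km = 3.1928781e+07 m
dv1 = sqrt(mu/r1)*(sqrt(2*r2/(r1+r2)) - 1) = 2185.4302 m/s
dv2 = sqrt(mu/r2)*(1 - sqrt(2*r1/(r1+r2))) = 1444.1456 m/s
total dv = |dv1| + |dv2| = 2185.4302 + 1444.1456 = 3629.5759 m/s = 3.6296 km/s

3.6296 km/s


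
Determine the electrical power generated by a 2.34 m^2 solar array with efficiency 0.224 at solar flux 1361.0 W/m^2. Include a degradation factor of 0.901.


P = area * eta * S * degradation
P = 2.34 * 0.224 * 1361.0 * 0.901
P = 642.7570 W

642.7570 W


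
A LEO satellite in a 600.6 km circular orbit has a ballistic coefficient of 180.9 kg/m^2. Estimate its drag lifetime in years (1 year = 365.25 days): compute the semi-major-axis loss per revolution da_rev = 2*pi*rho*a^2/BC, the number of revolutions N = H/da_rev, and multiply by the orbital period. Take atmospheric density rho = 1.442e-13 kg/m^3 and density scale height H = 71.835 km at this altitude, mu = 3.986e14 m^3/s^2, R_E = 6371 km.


a = R_E + alt = 6971.6000 km = 6.9716e+06 m
da_rev = 2*pi*rho*a^2/BC = 2*pi*1.442e-13*(6.9716e+06)^2/180.9 = 0.243428534 m per revolution
N = H/da_rev = 71835.0000 m / 0.243428534 m = 295096.8759 revolutions
P = 2*pi*sqrt(a^3/mu) = 5793.0852 s
lifetime = N*P = 295096.8759 * 5793.0852 = 1.7095213e+09 s = 19786.1265 days
years = 19786.1265 / 365.25 = 54.1715 years

54.1715 years


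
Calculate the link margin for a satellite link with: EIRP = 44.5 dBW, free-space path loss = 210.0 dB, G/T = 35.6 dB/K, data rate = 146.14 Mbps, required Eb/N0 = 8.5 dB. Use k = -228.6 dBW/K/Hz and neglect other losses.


C/N0 = EIRP - FSPL + G/T - k = 44.5 - 210.0 + 35.6 - (-228.6)
C/N0 = 98.7000 dB-Hz
R_b = 146.14 Mbps = 1.4614e+08 bps -> 10*log10(R_b) = 81.6477 dB-Hz
Eb/N0 = C/N0 - 10*log10(R_b) = 98.7000 - 81.6477 = 17.0523 dB
Margin = Eb/N0 - Eb/N0_req = 17.0523 - 8.5 = 8.5523 dB (link closes)

8.5523 dB


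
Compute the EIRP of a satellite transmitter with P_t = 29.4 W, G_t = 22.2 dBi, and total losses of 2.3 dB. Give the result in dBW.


Pt = 29.4 W = 14.6835 dBW
EIRP = Pt_dBW + Gt - losses = 14.6835 + 22.2 - 2.3 = 34.5835 dBW

34.5835 dBW


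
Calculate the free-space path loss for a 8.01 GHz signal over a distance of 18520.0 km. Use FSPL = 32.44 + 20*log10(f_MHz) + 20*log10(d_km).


f = 8.01 GHz = 8010.0000 MHz
d = 18520.0 km
FSPL = 32.44 + 20*log10(8010.0000) + 20*log10(18520.0)
FSPL = 32.44 + 78.0727 + 85.3528
FSPL = 195.8655 dB

195.8655 dB


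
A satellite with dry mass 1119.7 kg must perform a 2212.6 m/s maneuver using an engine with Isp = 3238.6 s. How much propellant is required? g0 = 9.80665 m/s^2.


ve = Isp * g0 = 3238.6 * 9.80665 = 31759.816690 m/s
mass ratio = exp(dv/ve) = exp(2212.6/31759.816690) = 1.07215072
m_prop = m_dry * (mr - 1) = 1119.7 * (1.07215072 - 1)
m_prop = 80.7872 kg

80.7872 kg


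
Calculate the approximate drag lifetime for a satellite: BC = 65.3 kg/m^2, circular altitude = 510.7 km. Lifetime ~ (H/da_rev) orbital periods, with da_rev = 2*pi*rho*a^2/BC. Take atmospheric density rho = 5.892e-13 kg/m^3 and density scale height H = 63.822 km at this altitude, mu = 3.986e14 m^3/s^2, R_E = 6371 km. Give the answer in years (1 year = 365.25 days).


a = R_E + alt = 6881.7000 km = 6.8817e+06 m
da_rev = 2*pi*rho*a^2/BC = 2*pi*5.892e-13*(6.8817e+06)^2/65.3 = 2.684855 m per revolution
N = H/da_rev = 63822.0000 m / 2.684855 m = 23771.1128 revolutions
P = 2*pi*sqrt(a^3/mu) = 5681.3929 s
lifetime = N*P = 23771.1128 * 5681.3929 = 1.3505303e+08 s = 1563.1138 days
years = 1563.1138 / 365.25 = 4.2796 years

4.2796 years


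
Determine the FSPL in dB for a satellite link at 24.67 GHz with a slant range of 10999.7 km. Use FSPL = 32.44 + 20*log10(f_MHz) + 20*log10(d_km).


f = 24.67 GHz = 24670.0000 MHz
d = 10999.7 km
FSPL = 32.44 + 20*log10(24670.0000) + 20*log10(10999.7)
FSPL = 32.44 + 87.8434 + 80.8276
FSPL = 201.1110 dB

201.1110 dB


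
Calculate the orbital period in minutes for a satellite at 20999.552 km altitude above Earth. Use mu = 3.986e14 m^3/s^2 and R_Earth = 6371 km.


r = 27370.5520 km = 2.7370552e+07 m
T = 2*pi*sqrt(r^3/mu) = 2*pi*sqrt(2.050457e+22 / 3.986e14)
T = 45064.7074 s = 751.0785 min

751.0785 minutes


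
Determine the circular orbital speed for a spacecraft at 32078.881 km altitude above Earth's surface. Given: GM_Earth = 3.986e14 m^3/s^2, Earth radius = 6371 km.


r = R_E + alt = 6371.0 + 32078.881 = 38449.8810 km = 3.8449881e+07 m
v = sqrt(mu/r) = sqrt(3.986e14 / 3.8449881e+07) = 3219.7426 m/s = 3.2197 km/s

3.2197 km/s


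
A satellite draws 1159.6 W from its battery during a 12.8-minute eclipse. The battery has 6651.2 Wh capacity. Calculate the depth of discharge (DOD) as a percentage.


E_used = P * t / 60 = 1159.6 * 12.8 / 60 = 247.3813 Wh
DOD = E_used / E_total * 100 = 247.3813 / 6651.2 * 100
DOD = 3.7193 %

3.7193 %


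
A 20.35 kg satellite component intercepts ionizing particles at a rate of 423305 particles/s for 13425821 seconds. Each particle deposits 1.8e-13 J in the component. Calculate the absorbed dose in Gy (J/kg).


Total energy deposited = rate * time * E_per
  = 423305 * 13425821 * 1.8e-13 = 1.0230 J
Dose = E_total / mass = 1.0230 / 20.35
Dose = 0.05026924 Gy

0.0503 Gy


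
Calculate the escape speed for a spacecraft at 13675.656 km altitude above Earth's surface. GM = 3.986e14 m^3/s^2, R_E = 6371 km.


r = 6371.0 + 13675.656 = 20046.6560 km = 2.0046656e+07 m
v_esc = sqrt(2*mu/r) = sqrt(2*3.986e14 / 2.0046656e+07)
v_esc = 6306.1265 m/s = 6.3061 km/s

6.3061 km/s


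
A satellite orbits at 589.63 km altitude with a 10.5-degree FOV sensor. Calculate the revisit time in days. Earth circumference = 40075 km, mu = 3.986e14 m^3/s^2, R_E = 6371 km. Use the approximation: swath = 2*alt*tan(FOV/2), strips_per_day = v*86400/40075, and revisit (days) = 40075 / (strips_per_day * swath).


swath = 2*589.63*tan(0.09162979) = 108.3588 km
v = sqrt(mu/r) = 7567.3596 m/s = 7.5674 km/s
strips/day = v*86400/40075 = 7.5674*86400/40075 = 16.3149
coverage/day = strips * swath = 16.3149 * 108.3588 = 1767.8632 km
revisit = 40075 / 1767.8632 = 22.6686 days

22.6686 days


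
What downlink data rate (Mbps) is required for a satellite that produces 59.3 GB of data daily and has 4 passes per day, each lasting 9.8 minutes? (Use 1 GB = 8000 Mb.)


total contact time = 4 * 9.8 * 60 = 2352.0000 s
data = 59.3 GB = 474400.0000 Mb
rate = 474400.0000 / 2352.0000 = 201.7007 Mbps

201.7007 Mbps


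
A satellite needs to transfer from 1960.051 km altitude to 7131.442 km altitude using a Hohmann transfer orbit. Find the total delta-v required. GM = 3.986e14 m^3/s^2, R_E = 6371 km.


r1 = 8331.0510 km = 8.331051e+06 m
r2 = 13502.4420 km = 1.3502442e+07 m
dv1 = sqrt(mu/r1)*(sqrt(2*r2/(r1+r2)) - 1) = 775.6756 m/s
dv2 = sqrt(mu/r2)*(1 - sqrt(2*r1/(r1+r2))) = 686.8693 m/s
total dv = |dv1| + |dv2| = 775.6756 + 686.8693 = 1462.5450 m/s = 1.4625 km/s

1.4625 km/s


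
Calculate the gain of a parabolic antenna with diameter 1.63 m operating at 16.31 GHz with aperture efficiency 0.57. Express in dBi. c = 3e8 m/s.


lambda = c/f = 3e8 / 1.631e+10 = 0.01839362 m
G = eta*(pi*D/lambda)^2 = 0.57*(pi*1.63/0.01839362)^2
G = 44178.9330 (linear)
G = 10*log10(44178.9330) = 46.4522 dBi

46.4522 dBi


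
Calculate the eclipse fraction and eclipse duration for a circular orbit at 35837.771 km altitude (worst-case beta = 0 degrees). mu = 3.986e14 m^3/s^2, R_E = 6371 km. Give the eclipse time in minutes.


r = 42208.7710 km
T = 1438.3482 min
Eclipse fraction = arcsin(R_E/r)/pi = arcsin(6371.0000/42208.7710)/pi
= arcsin(0.1509402)/pi = 0.04823009
Eclipse duration = 0.04823009 * 1438.3482 = 69.3717 min

69.3717 minutes


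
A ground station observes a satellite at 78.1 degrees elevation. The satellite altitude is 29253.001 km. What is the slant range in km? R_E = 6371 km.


h = 29253.001 km, el = 78.1 deg
d = -R_E*sin(el) + sqrt((R_E*sin(el))^2 + 2*R_E*h + h^2)
d = -6371.0000*sin(1.3631) + sqrt((6371.0000*0.978509)^2 + 2*6371.0000*29253.001 + 29253.001^2)
d = 29365.6885 km

29365.6885 km


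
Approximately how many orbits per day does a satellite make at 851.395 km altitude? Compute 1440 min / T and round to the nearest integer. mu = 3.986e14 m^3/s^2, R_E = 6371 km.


r = 7.222395e+06 m
T = 2*pi*sqrt(r^3/mu) = 6108.4789 s = 101.8080 min
revs/day = 1440 / 101.8080 = 14.1443
Rounded: 14 revolutions per day

14 revolutions per day


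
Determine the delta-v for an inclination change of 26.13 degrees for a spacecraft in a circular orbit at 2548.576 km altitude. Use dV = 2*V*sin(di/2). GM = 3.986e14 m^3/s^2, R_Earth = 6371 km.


r = 8919.5760 km = 8.919576e+06 m
V = sqrt(mu/r) = 6684.9250 m/s
di = 26.13 deg = 0.4560545 rad
dV = 2*V*sin(di/2) = 2*6684.9250*sin(0.2280273)
dV = 3022.3388 m/s = 3.0223 km/s

3.0223 km/s


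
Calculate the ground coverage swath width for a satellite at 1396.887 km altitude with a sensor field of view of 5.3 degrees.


FOV = 5.3 deg = 0.09250245 rad
swath = 2 * alt * tan(FOV/2) = 2 * 1396.887 * tan(0.04625123)
swath = 2 * 1396.887 * 0.04628423
swath = 129.3077 km

129.3077 km


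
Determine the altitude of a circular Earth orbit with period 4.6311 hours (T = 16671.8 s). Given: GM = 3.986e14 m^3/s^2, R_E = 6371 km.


T = 16671.8 s
r = (mu*T^2/(4*pi^2))^(1/3) = (3.986e14 * 16671.8^2 / (4*pi^2))^(1/3)
r = 1.4105252e+07 m = 14105.2519 km
alt = r - R_E = 14105.2519 - 6371 = 7734.2519 km

7734.2519 km


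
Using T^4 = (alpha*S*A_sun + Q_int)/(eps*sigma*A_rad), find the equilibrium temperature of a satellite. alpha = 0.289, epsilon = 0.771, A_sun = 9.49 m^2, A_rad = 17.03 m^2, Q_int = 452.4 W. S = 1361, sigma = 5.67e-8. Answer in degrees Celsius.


Numerator = alpha*S*A_sun + Q_int = 0.289*1361*9.49 + 452.4 = 4185.0922 W
Denominator = eps*sigma*A_rad = 0.771*5.67e-8*17.03 = 7.4447837e-07 W/K^4
T^4 = 5.6215095e+09 K^4
T = 273.8188 K = 0.6687834 C

0.6688 degrees Celsius


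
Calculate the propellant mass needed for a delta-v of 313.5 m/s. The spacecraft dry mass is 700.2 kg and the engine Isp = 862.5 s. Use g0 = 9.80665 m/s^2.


ve = Isp * g0 = 862.5 * 9.80665 = 8458.235625 m/s
mass ratio = exp(dv/ve) = exp(313.5/8458.235625) = 1.03775992
m_prop = m_dry * (mr - 1) = 700.2 * (1.03775992 - 1)
m_prop = 26.4395 kg

26.4395 kg


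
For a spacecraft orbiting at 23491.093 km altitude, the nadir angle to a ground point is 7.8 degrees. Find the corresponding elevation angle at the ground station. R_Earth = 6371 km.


r = R_E + alt = 29862.0930 km
Law of sines in the satellite / Earth-center / ground-point triangle:
  sin(nadir)/R_E = sin(90 + el)/r  =>  cos(el) = (r/R_E)*sin(nadir)
cos(el) = (29862.0930 / 6371.0000) * sin(7.8 deg) = 0.6361248
el = arccos(0.6361248) = 50.4965 deg
(Earth-central angle = 90 - nadir - el = 31.7035 deg)

50.4965 degrees


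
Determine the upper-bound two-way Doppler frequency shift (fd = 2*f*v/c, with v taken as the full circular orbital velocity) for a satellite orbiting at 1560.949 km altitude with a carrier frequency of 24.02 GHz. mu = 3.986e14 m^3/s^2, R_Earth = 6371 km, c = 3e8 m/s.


r = 7.931949e+06 m
v = sqrt(mu/r) = 7088.8974 m/s (worst-case radial velocity)
f = 24.02 GHz = 2.402e+10 Hz
fd = 2*f*v/c = 2*2.402e+10*7088.8974/3.0e+08
fd = 1.1351688e+06 Hz

1.1352e+06 Hz


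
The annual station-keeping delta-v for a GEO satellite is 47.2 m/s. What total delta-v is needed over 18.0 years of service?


dV = rate * years = 47.2 * 18.0
dV = 849.6000 m/s

849.6000 m/s


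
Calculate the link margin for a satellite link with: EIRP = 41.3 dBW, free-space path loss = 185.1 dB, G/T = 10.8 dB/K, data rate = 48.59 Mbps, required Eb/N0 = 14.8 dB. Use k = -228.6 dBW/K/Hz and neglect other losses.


C/N0 = EIRP - FSPL + G/T - k = 41.3 - 185.1 + 10.8 - (-228.6)
C/N0 = 95.6000 dB-Hz
R_b = 48.59 Mbps = 4.859e+07 bps -> 10*log10(R_b) = 76.8655 dB-Hz
Eb/N0 = C/N0 - 10*log10(R_b) = 95.6000 - 76.8655 = 18.7345 dB
Margin = Eb/N0 - Eb/N0_req = 18.7345 - 14.8 = 3.9345 dB (link closes)

3.9345 dB


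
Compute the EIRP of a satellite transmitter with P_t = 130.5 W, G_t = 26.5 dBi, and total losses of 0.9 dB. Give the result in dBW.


Pt = 130.5 W = 21.1561 dBW
EIRP = Pt_dBW + Gt - losses = 21.1561 + 26.5 - 0.9 = 46.7561 dBW

46.7561 dBW


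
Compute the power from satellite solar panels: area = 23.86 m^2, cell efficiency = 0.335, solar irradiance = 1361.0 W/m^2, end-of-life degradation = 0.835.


P = area * eta * S * degradation
P = 23.86 * 0.335 * 1361.0 * 0.835
P = 9083.6386 W

9083.6386 W


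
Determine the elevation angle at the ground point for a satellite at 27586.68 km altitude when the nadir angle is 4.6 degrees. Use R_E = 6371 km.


r = R_E + alt = 33957.6800 km
Law of sines in the satellite / Earth-center / ground-point triangle:
  sin(nadir)/R_E = sin(90 + el)/r  =>  cos(el) = (r/R_E)*sin(nadir)
cos(el) = (33957.6800 / 6371.0000) * sin(4.6 deg) = 0.4274634
el = arccos(0.4274634) = 64.6933 deg
(Earth-central angle = 90 - nadir - el = 20.7067 deg)

64.6933 degrees


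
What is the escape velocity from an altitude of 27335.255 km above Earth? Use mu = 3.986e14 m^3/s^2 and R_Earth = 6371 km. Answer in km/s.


r = 6371.0 + 27335.255 = 33706.2550 km = 3.3706255e+07 m
v_esc = sqrt(2*mu/r) = sqrt(2*3.986e14 / 3.3706255e+07)
v_esc = 4863.2701 m/s = 4.8633 km/s

4.8633 km/s


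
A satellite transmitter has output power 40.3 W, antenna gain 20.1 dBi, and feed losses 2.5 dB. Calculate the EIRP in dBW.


Pt = 40.3 W = 16.0531 dBW
EIRP = Pt_dBW + Gt - losses = 16.0531 + 20.1 - 2.5 = 33.6531 dBW

33.6531 dBW


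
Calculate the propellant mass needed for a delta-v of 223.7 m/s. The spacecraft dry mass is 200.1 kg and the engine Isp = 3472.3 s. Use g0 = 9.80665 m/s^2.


ve = Isp * g0 = 3472.3 * 9.80665 = 34051.630795 m/s
mass ratio = exp(dv/ve) = exp(223.7/34051.630795) = 1.00659106
m_prop = m_dry * (mr - 1) = 200.1 * (1.00659106 - 1)
m_prop = 1.3189 kg

1.3189 kg


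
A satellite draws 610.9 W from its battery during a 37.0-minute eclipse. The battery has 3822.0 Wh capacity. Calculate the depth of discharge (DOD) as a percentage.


E_used = P * t / 60 = 610.9 * 37.0 / 60 = 376.7217 Wh
DOD = E_used / E_total * 100 = 376.7217 / 3822.0 * 100
DOD = 9.8567 %

9.8567 %


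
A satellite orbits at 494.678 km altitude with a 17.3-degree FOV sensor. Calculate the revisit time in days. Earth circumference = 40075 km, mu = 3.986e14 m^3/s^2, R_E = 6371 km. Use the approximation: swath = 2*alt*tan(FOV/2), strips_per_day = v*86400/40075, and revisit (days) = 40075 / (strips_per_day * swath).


swath = 2*494.678*tan(0.150971) = 150.5093 km
v = sqrt(mu/r) = 7619.5080 m/s = 7.6195 km/s
strips/day = v*86400/40075 = 7.6195*86400/40075 = 16.4273
coverage/day = strips * swath = 16.4273 * 150.5093 = 2472.4663 km
revisit = 40075 / 2472.4663 = 16.2085 days

16.2085 days


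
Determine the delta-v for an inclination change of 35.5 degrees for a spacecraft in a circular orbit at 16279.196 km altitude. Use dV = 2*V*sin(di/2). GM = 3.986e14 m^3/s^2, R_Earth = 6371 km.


r = 22650.1960 km = 2.2650196e+07 m
V = sqrt(mu/r) = 4195.0068 m/s
di = 35.5 deg = 0.6195919 rad
dV = 2*V*sin(di/2) = 2*4195.0068*sin(0.3097959)
dV = 2557.8156 m/s = 2.5578 km/s

2.5578 km/s


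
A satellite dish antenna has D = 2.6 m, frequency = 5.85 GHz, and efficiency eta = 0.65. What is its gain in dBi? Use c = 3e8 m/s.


lambda = c/f = 3e8 / 5.85e+09 = 0.05128205 m
G = eta*(pi*D/lambda)^2 = 0.65*(pi*2.6/0.05128205)^2
G = 16490.3176 (linear)
G = 10*log10(16490.3176) = 42.1723 dBi

42.1723 dBi


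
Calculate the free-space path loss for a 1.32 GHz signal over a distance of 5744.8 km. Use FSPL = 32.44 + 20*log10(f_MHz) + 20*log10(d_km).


f = 1.32 GHz = 1320.0000 MHz
d = 5744.8 km
FSPL = 32.44 + 20*log10(1320.0000) + 20*log10(5744.8)
FSPL = 32.44 + 62.4115 + 75.1855
FSPL = 170.0370 dB

170.0370 dB


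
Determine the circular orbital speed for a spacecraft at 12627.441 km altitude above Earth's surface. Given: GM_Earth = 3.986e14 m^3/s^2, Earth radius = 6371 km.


r = R_E + alt = 6371.0 + 12627.441 = 18998.4410 km = 1.8998441e+07 m
v = sqrt(mu/r) = sqrt(3.986e14 / 1.8998441e+07) = 4580.4660 m/s = 4.5805 km/s

4.5805 km/s


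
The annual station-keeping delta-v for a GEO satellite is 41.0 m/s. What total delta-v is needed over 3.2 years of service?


dV = rate * years = 41.0 * 3.2
dV = 131.2000 m/s

131.2000 m/s


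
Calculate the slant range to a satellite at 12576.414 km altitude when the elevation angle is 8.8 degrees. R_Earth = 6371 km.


h = 12576.414 km, el = 8.8 deg
d = -R_E*sin(el) + sqrt((R_E*sin(el))^2 + 2*R_E*h + h^2)
d = -6371.0000*sin(0.153589) + sqrt((6371.0000*0.1529858)^2 + 2*6371.0000*12576.414 + 12576.414^2)
d = 16896.1091 km

16896.1091 km


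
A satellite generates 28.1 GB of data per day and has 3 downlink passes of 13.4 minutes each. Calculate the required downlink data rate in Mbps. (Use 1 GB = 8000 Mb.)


total contact time = 3 * 13.4 * 60 = 2412.0000 s
data = 28.1 GB = 224800.0000 Mb
rate = 224800.0000 / 2412.0000 = 93.2007 Mbps

93.2007 Mbps


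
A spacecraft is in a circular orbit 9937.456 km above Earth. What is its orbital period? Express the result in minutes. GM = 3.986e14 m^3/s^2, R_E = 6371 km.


r = 16308.4560 km = 1.6308456e+07 m
T = 2*pi*sqrt(r^3/mu) = 2*pi*sqrt(4.3374905e+21 / 3.986e14)
T = 20726.7157 s = 345.4453 min

345.4453 minutes


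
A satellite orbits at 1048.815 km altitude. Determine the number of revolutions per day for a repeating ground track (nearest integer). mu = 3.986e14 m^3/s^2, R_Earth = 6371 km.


r = 7.419815e+06 m
T = 2*pi*sqrt(r^3/mu) = 6360.6403 s = 106.0107 min
revs/day = 1440 / 106.0107 = 13.5835
Rounded: 14 revolutions per day

14 revolutions per day


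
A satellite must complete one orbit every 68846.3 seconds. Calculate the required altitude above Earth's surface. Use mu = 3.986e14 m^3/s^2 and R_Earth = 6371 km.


T = 68846.3 s
r = (mu*T^2/(4*pi^2))^(1/3) = (3.986e14 * 68846.3^2 / (4*pi^2))^(1/3)
r = 3.6306099e+07 m = 36306.0991 km
alt = r - R_E = 36306.0991 - 6371 = 29935.0991 km

29935.0991 km


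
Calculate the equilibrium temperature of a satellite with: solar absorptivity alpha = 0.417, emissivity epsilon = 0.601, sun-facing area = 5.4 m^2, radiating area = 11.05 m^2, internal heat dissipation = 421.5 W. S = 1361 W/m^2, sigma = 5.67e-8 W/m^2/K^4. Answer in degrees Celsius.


Numerator = alpha*S*A_sun + Q_int = 0.417*1361*5.4 + 421.5 = 3486.1998 W
Denominator = eps*sigma*A_rad = 0.601*5.67e-8*11.05 = 3.7654754e-07 W/K^4
T^4 = 9.2583259e+09 K^4
T = 310.1938 K = 37.0438 C

37.0438 degrees Celsius


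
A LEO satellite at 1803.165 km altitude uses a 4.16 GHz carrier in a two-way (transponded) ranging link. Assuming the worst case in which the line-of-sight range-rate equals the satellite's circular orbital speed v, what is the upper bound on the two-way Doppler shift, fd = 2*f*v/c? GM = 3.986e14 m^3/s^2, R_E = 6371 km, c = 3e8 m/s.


r = 8.174165e+06 m
v = sqrt(mu/r) = 6983.0789 m/s (worst-case radial velocity)
f = 4.16 GHz = 4.16e+09 Hz
fd = 2*f*v/c = 2*4.16e+09*6983.0789/3.0e+08
fd = 193664.0540 Hz

193664.0540 Hz


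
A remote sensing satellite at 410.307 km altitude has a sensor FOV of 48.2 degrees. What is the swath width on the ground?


FOV = 48.2 deg = 0.8412487 rad
swath = 2 * alt * tan(FOV/2) = 2 * 410.307 * tan(0.4206243)
swath = 2 * 410.307 * 0.4473216
swath = 367.0784 km

367.0784 km


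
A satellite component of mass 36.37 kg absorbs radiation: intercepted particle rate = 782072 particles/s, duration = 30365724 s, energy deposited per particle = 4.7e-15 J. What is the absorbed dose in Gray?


Total energy deposited = rate * time * E_per
  = 782072 * 30365724 * 4.7e-15 = 0.1116165 J
Dose = E_total / mass = 0.1116165 / 36.37
Dose = 0.003068916 Gy

0.0031 Gy


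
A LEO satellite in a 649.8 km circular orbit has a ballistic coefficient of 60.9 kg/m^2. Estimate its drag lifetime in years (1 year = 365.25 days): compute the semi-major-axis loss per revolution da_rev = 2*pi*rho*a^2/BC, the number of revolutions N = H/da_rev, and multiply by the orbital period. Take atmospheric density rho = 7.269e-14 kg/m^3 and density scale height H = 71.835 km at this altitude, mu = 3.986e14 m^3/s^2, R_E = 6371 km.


a = R_E + alt = 7020.8000 km = 7.0208e+06 m
da_rev = 2*pi*rho*a^2/BC = 2*pi*7.269e-14*(7.0208e+06)^2/60.9 = 0.3696668 m per revolution
N = H/da_rev = 71835.0000 m / 0.3696668 m = 194323.6451 revolutions
P = 2*pi*sqrt(a^3/mu) = 5854.5177 s
lifetime = N*P = 194323.6451 * 5854.5177 = 1.1376712e+09 s = 13167.4910 days
years = 13167.4910 / 365.25 = 36.0506 years

36.0506 years


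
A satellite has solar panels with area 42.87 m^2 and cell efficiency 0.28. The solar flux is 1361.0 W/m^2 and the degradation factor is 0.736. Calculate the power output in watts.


P = area * eta * S * degradation
P = 42.87 * 0.28 * 1361.0 * 0.736
P = 12023.9581 W

12023.9581 W


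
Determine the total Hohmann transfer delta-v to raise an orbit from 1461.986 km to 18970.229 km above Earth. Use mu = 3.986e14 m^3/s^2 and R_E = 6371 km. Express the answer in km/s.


r1 = 7832.9860 km = 7.832986e+06 m
r2 = 25341.2290 km = 2.5341229e+07 m
dv1 = sqrt(mu/r1)*(sqrt(2*r2/(r1+r2)) - 1) = 1683.7187 m/s
dv2 = sqrt(mu/r2)*(1 - sqrt(2*r1/(r1+r2))) = 1240.6010 m/s
total dv = |dv1| + |dv2| = 1683.7187 + 1240.6010 = 2924.3197 m/s = 2.9243 km/s

2.9243 km/s


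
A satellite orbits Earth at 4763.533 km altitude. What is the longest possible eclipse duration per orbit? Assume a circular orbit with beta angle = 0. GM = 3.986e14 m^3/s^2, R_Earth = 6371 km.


r = 11134.5330 km
T = 194.8803 min
Eclipse fraction = arcsin(R_E/r)/pi = arcsin(6371.0000/11134.5330)/pi
= arcsin(0.5721839)/pi = 0.1939036
Eclipse duration = 0.1939036 * 194.8803 = 37.7880 min

37.7880 minutes


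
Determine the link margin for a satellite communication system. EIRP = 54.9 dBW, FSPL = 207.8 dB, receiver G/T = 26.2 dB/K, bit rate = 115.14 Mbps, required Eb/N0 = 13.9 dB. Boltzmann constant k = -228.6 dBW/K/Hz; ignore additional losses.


C/N0 = EIRP - FSPL + G/T - k = 54.9 - 207.8 + 26.2 - (-228.6)
C/N0 = 101.9000 dB-Hz
R_b = 115.14 Mbps = 1.1514e+08 bps -> 10*log10(R_b) = 80.6123 dB-Hz
Eb/N0 = C/N0 - 10*log10(R_b) = 101.9000 - 80.6123 = 21.2877 dB
Margin = Eb/N0 - Eb/N0_req = 21.2877 - 13.9 = 7.3877 dB (link closes)

7.3877 dB


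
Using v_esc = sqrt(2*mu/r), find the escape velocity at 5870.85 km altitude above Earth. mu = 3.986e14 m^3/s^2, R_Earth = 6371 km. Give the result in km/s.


r = 6371.0 + 5870.85 = 12241.8500 km = 1.224185e+07 m
v_esc = sqrt(2*mu/r) = sqrt(2*3.986e14 / 1.224185e+07)
v_esc = 8069.7507 m/s = 8.0698 km/s

8.0698 km/s


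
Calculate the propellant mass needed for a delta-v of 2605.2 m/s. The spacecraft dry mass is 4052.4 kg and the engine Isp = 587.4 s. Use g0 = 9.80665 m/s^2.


ve = Isp * g0 = 587.4 * 9.80665 = 5760.426210 m/s
mass ratio = exp(dv/ve) = exp(2605.2/5760.426210) = 1.57185775
m_prop = m_dry * (mr - 1) = 4052.4 * (1.57185775 - 1)
m_prop = 2317.3964 kg

2317.3964 kg


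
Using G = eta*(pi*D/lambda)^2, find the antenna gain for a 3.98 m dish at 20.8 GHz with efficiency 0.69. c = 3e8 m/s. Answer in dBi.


lambda = c/f = 3e8 / 2.08e+10 = 0.01442308 m
G = eta*(pi*D/lambda)^2 = 0.69*(pi*3.98/0.01442308)^2
G = 518560.1517 (linear)
G = 10*log10(518560.1517) = 57.1480 dBi

57.1480 dBi


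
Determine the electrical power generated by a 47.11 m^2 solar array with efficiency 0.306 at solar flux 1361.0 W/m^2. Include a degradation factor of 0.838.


P = area * eta * S * degradation
P = 47.11 * 0.306 * 1361.0 * 0.838
P = 16441.3197 W

16441.3197 W


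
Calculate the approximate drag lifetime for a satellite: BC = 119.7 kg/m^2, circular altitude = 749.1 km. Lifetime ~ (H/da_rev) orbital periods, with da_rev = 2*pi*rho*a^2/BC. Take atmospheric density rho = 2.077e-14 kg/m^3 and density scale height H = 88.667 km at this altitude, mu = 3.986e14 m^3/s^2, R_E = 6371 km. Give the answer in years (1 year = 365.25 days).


a = R_E + alt = 7120.1000 km = 7.1201e+06 m
da_rev = 2*pi*rho*a^2/BC = 2*pi*2.077e-14*(7.1201e+06)^2/119.7 = 0.0552706282 m per revolution
N = H/da_rev = 88667.0000 m / 0.0552706282 m = 1.6042336e+06 revolutions
P = 2*pi*sqrt(a^3/mu) = 5979.1626 s
lifetime = N*P = 1.6042336e+06 * 5979.1626 = 9.5919736e+09 s = 111018.2129 days
years = 111018.2129 / 365.25 = 303.9513 years

303.9513 years


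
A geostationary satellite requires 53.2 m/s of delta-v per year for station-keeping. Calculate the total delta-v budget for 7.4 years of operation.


dV = rate * years = 53.2 * 7.4
dV = 393.6800 m/s

393.6800 m/s


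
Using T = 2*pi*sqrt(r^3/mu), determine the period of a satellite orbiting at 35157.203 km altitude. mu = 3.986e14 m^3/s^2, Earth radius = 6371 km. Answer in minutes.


r = 41528.2030 km = 4.1528203e+07 m
T = 2*pi*sqrt(r^3/mu) = 2*pi*sqrt(7.1619192e+22 / 3.986e14)
T = 84222.0735 s = 1403.7012 min

1403.7012 minutes


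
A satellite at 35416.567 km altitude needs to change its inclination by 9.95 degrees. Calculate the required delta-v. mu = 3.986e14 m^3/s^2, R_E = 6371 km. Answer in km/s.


r = 41787.5670 km = 4.1787567e+07 m
V = sqrt(mu/r) = 3088.4822 m/s
di = 9.95 deg = 0.1736603 rad
dV = 2*V*sin(di/2) = 2*3088.4822*sin(0.08683013)
dV = 535.6729 m/s = 0.5356729 km/s

0.5357 km/s


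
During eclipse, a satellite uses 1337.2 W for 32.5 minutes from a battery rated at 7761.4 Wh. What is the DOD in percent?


E_used = P * t / 60 = 1337.2 * 32.5 / 60 = 724.3167 Wh
DOD = E_used / E_total * 100 = 724.3167 / 7761.4 * 100
DOD = 9.3323 %

9.3323 %


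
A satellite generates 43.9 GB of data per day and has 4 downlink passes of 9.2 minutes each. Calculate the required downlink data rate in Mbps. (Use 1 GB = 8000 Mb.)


total contact time = 4 * 9.2 * 60 = 2208.0000 s
data = 43.9 GB = 351200.0000 Mb
rate = 351200.0000 / 2208.0000 = 159.0580 Mbps

159.0580 Mbps


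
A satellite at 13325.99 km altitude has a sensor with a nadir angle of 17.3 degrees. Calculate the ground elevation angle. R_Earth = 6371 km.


r = R_E + alt = 19696.9900 km
Law of sines in the satellite / Earth-center / ground-point triangle:
  sin(nadir)/R_E = sin(90 + el)/r  =>  cos(el) = (r/R_E)*sin(nadir)
cos(el) = (19696.9900 / 6371.0000) * sin(17.3 deg) = 0.9193831
el = arccos(0.9193831) = 23.1639 deg
(Earth-central angle = 90 - nadir - el = 49.5361 deg)

23.1639 degrees


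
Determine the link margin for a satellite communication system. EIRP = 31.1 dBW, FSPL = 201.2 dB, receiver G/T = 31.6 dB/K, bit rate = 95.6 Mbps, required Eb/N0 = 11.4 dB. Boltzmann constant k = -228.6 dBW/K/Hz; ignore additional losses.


C/N0 = EIRP - FSPL + G/T - k = 31.1 - 201.2 + 31.6 - (-228.6)
C/N0 = 90.1000 dB-Hz
R_b = 95.6 Mbps = 9.56e+07 bps -> 10*log10(R_b) = 79.8046 dB-Hz
Eb/N0 = C/N0 - 10*log10(R_b) = 90.1000 - 79.8046 = 10.2954 dB
Margin = Eb/N0 - Eb/N0_req = 10.2954 - 11.4 = -1.1046 dB (negative margin: link does not close)

-1.1046 dB


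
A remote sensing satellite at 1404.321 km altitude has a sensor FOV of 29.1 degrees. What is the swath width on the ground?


FOV = 29.1 deg = 0.5078908 rad
swath = 2 * alt * tan(FOV/2) = 2 * 1404.321 * tan(0.2539454)
swath = 2 * 1404.321 * 0.2595488
swath = 728.9797 km

728.9797 km


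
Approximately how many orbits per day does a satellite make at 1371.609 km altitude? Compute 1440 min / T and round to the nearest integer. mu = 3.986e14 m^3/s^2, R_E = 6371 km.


r = 7.742609e+06 m
T = 2*pi*sqrt(r^3/mu) = 6780.1954 s = 113.0033 min
revs/day = 1440 / 113.0033 = 12.7430
Rounded: 13 revolutions per day

13 revolutions per day


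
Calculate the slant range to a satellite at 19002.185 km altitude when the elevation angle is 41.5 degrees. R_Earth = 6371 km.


h = 19002.185 km, el = 41.5 deg
d = -R_E*sin(el) + sqrt((R_E*sin(el))^2 + 2*R_E*h + h^2)
d = -6371.0000*sin(0.7243116) + sqrt((6371.0000*0.66262)^2 + 2*6371.0000*19002.185 + 19002.185^2)
d = 20698.9288 km

20698.9288 km


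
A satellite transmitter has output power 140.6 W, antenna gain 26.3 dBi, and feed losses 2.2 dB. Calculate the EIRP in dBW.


Pt = 140.6 W = 21.4799 dBW
EIRP = Pt_dBW + Gt - losses = 21.4799 + 26.3 - 2.2 = 45.5799 dBW

45.5799 dBW


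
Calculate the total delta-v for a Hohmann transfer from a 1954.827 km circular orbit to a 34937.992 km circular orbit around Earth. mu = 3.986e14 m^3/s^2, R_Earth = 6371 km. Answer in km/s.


r1 = 8325.8270 km = 8.325827e+06 m
r2 = 41308.9920 km = 4.1308992e+07 m
dv1 = sqrt(mu/r1)*(sqrt(2*r2/(r1+r2)) - 1) = 2007.6811 m/s
dv2 = sqrt(mu/r2)*(1 - sqrt(2*r1/(r1+r2))) = 1307.1113 m/s
total dv = |dv1| + |dv2| = 2007.6811 + 1307.1113 = 3314.7924 m/s = 3.3148 km/s

3.3148 km/s


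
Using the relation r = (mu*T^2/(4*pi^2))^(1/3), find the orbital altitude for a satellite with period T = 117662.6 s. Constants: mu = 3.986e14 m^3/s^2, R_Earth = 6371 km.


T = 117662.6 s
r = (mu*T^2/(4*pi^2))^(1/3) = (3.986e14 * 117662.6^2 / (4*pi^2))^(1/3)
r = 5.1898103e+07 m = 51898.1025 km
alt = r - R_E = 51898.1025 - 6371 = 45527.1025 km

45527.1025 km


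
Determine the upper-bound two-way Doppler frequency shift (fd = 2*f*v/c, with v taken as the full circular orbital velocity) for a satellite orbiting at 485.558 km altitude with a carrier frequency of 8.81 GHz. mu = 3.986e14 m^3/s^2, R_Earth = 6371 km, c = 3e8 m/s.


r = 6.856558e+06 m
v = sqrt(mu/r) = 7624.5738 m/s (worst-case radial velocity)
f = 8.81 GHz = 8.81e+09 Hz
fd = 2*f*v/c = 2*8.81e+09*7624.5738/3.0e+08
fd = 447816.6322 Hz

447816.6322 Hz


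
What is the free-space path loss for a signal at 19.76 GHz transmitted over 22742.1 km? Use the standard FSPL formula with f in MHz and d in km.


f = 19.76 GHz = 19760.0000 MHz
d = 22742.1 km
FSPL = 32.44 + 20*log10(19760.0000) + 20*log10(22742.1)
FSPL = 32.44 + 85.9157 + 87.1366
FSPL = 205.4924 dB

205.4924 dB


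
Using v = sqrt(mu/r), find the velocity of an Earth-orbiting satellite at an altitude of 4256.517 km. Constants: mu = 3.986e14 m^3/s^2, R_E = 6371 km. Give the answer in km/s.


r = R_E + alt = 6371.0 + 4256.517 = 10627.5170 km = 1.0627517e+07 m
v = sqrt(mu/r) = sqrt(3.986e14 / 1.0627517e+07) = 6124.2476 m/s = 6.1242 km/s

6.1242 km/s


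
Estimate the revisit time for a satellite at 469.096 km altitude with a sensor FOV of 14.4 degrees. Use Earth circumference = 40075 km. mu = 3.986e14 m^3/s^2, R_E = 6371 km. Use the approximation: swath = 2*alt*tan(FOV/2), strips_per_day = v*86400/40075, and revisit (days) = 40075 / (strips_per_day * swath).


swath = 2*469.096*tan(0.1256637) = 118.5212 km
v = sqrt(mu/r) = 7633.7432 m/s = 7.6337 km/s
strips/day = v*86400/40075 = 7.6337*86400/40075 = 16.4580
coverage/day = strips * swath = 16.4580 * 118.5212 = 1950.6253 km
revisit = 40075 / 1950.6253 = 20.5447 days

20.5447 days


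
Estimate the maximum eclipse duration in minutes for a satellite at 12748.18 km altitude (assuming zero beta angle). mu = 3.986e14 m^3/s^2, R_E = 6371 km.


r = 19119.1800 km
T = 438.4942 min
Eclipse fraction = arcsin(R_E/r)/pi = arcsin(6371.0000/19119.1800)/pi
= arcsin(0.3332256)/pi = 0.1081371
Eclipse duration = 0.1081371 * 438.4942 = 47.4175 min

47.4175 minutes


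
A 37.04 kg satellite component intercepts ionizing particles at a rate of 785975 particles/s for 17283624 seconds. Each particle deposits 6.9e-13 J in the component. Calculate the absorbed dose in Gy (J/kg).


Total energy deposited = rate * time * E_per
  = 785975 * 17283624 * 6.9e-13 = 9.3733 J
Dose = E_total / mass = 9.3733 / 37.04
Dose = 0.2530589 Gy

0.2531 Gy


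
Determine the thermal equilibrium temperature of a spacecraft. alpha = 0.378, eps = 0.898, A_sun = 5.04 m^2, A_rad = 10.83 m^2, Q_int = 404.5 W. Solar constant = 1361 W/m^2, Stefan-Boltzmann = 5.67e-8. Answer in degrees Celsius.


Numerator = alpha*S*A_sun + Q_int = 0.378*1361*5.04 + 404.5 = 2997.3683 W
Denominator = eps*sigma*A_rad = 0.898*5.67e-8*10.83 = 5.5142678e-07 W/K^4
T^4 = 5.4356597e+09 K^4
T = 271.5270 K = -1.6230 C

-1.6230 degrees Celsius


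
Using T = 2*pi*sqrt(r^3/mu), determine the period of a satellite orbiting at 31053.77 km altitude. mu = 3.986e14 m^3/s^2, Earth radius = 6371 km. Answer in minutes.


r = 37424.7700 km = 3.742477e+07 m
T = 2*pi*sqrt(r^3/mu) = 2*pi*sqrt(5.2417635e+22 / 3.986e14)
T = 72052.6455 s = 1200.8774 min

1200.8774 minutes


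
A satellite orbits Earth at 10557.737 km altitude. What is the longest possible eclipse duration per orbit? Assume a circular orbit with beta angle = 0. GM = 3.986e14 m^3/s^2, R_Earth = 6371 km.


r = 16928.7370 km
T = 365.3396 min
Eclipse fraction = arcsin(R_E/r)/pi = arcsin(6371.0000/16928.7370)/pi
= arcsin(0.3763423)/pi = 0.1228183
Eclipse duration = 0.1228183 * 365.3396 = 44.8704 min

44.8704 minutes


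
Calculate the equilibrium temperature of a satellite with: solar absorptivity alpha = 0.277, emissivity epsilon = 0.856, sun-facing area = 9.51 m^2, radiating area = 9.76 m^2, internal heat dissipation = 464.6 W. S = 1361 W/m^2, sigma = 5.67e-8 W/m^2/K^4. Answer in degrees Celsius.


Numerator = alpha*S*A_sun + Q_int = 0.277*1361*9.51 + 464.6 = 4049.8415 W
Denominator = eps*sigma*A_rad = 0.856*5.67e-8*9.76 = 4.7370355e-07 W/K^4
T^4 = 8.5493162e+09 K^4
T = 304.0765 K = 30.9265 C

30.9265 degrees Celsius


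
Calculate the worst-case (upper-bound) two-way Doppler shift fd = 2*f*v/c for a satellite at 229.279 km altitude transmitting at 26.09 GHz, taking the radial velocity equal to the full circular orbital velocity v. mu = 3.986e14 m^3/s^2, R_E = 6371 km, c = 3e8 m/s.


r = 6.600279e+06 m
v = sqrt(mu/r) = 7771.1895 m/s (worst-case radial velocity)
f = 26.09 GHz = 2.609e+10 Hz
fd = 2*f*v/c = 2*2.609e+10*7771.1895/3.0e+08
fd = 1.3516689e+06 Hz

1.3517e+06 Hz


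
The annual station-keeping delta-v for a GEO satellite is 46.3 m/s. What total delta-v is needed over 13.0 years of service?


dV = rate * years = 46.3 * 13.0
dV = 601.9000 m/s

601.9000 m/s


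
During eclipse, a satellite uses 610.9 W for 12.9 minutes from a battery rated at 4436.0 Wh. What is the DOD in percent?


E_used = P * t / 60 = 610.9 * 12.9 / 60 = 131.3435 Wh
DOD = E_used / E_total * 100 = 131.3435 / 4436.0 * 100
DOD = 2.9609 %

2.9609 %
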